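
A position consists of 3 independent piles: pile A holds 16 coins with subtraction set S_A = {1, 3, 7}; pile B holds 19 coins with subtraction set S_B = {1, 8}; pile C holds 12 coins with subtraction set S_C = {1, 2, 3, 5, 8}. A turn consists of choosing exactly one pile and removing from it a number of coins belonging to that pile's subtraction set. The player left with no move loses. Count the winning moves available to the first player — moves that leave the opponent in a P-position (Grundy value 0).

1

Pile A, S = {1, 3, 7}:
G(0) = 0
G(1) = mex{0} = 1
G(2) = mex{1} = 0
G(3) = mex{0,0} = 1
G(4) = mex{1,1} = 0
G(5) = mex{0,0} = 1
G(6) = mex{1,1} = 0
G(7) = mex{0,0,0} = 1
G(8) = mex{1,1,1} = 0
G(9) = mex{0,0,0} = 1
G(10) = mex{1,1,1} = 0
G(11) = mex{0,0,0} = 1
G(12) = mex{1,1,1} = 0
G(13) = mex{0,0,0} = 1
G(14) = mex{1,1,1} = 0
G(15) = mex{0,0,0} = 1
G(16) = mex{1,1,1} = 0
G_A(16) = 0.
Pile B, S = {1, 8}:
G(0) = 0
G(1) = mex{0} = 1
G(2) = mex{1} = 0
G(3) = mex{0} = 1
G(4) = mex{1} = 0
G(5) = mex{0} = 1
G(6) = mex{1} = 0
G(7) = mex{0} = 1
G(8) = mex{1,0} = 2
G(9) = mex{2,1} = 0
G(10) = mex{0,0} = 1
G(11) = mex{1,1} = 0
G(12) = mex{0,0} = 1
G(13) = mex{1,1} = 0
G(14) = mex{0,0} = 1
G(15) = mex{1,1} = 0
G(16) = mex{0,2} = 1
G(17) = mex{1,0} = 2
G(18) = mex{2,1} = 0
G(19) = mex{0,0} = 1
G_B(19) = 1.
Pile C, S = {1, 2, 3, 5, 8}:
G(0) = 0
G(1) = mex{0} = 1
G(2) = mex{1,0} = 2
G(3) = mex{2,1,0} = 3
G(4) = mex{3,2,1} = 0
G(5) = mex{0,3,2,0} = 1
G(6) = mex{1,0,3,1} = 2
G(7) = mex{2,1,0,2} = 3
G(8) = mex{3,2,1,3,0} = 4
G(9) = mex{4,3,2,0,1} = 5
G(10) = mex{5,4,3,1,2} = 0
G(11) = mex{0,5,4,2,3} = 1
G(12) = mex{1,0,5,3,0} = 2
G_C(12) = 2.
Combined Grundy value = 0 ⊕ 1 ⊕ 2 = 3.
A winning move leaves total XOR = 0, i.e. changes one component's Grundy value g to g ⊕ X where X is the current total.
Pile A: need g' = 0⊕3 = 3. Options: 16−1→G=1, 16−3→G=1, 16−7→G=1. Hits: 0.
Pile B: need g' = 1⊕3 = 2. Options: 19−1→G=0, 19−8→G=0. Hits: 0.
Pile C: need g' = 2⊕3 = 1. Options: 12−1→G=1, 12−2→G=0, 12−3→G=5, 12−5→G=3, 12−8→G=0. Hits: 1.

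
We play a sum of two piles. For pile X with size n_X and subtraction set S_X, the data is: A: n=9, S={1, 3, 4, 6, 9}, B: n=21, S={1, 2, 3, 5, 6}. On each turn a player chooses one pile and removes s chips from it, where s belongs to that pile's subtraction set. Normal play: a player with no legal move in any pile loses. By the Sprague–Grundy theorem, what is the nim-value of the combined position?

5

Pile A, S = {1, 3, 4, 6, 9}:
G(0) = 0
G(1) = mex{0} = 1
G(2) = mex{1} = 0
G(3) = mex{0,0} = 1
G(4) = mex{1,1,0} = 2
G(5) = mex{2,0,1} = 3
G(6) = mex{3,1,0,0} = 2
G(7) = mex{2,2,1,1} = 0
G(8) = mex{0,3,2,0} = 1
G(9) = mex{1,2,3,1,0} = 4
G_A(9) = 4.
Pile B, S = {1, 2, 3, 5, 6}:
G(0) = 0
G(1) = mex{0} = 1
G(2) = mex{1,0} = 2
G(3) = mex{2,1,0} = 3
G(4) = mex{3,2,1} = 0
G(5) = mex{0,3,2,0} = 1
G(6) = mex{1,0,3,1,0} = 2
G(7) = mex{2,1,0,2,1} = 3
G(8) = mex{3,2,1,3,2} = 0
G(9) = mex{0,3,2,0,3} = 1
G(10) = mex{1,0,3,1,0} = 2
G(11) = mex{2,1,0,2,1} = 3
G(12) = mex{3,2,1,3,2} = 0
G(13) = mex{0,3,2,0,3} = 1
G(14) = mex{1,0,3,1,0} = 2
G(15) = mex{2,1,0,2,1} = 3
G(16) = mex{3,2,1,3,2} = 0
G(17) = mex{0,3,2,0,3} = 1
G(18) = mex{1,0,3,1,0} = 2
G(19) = mex{2,1,0,2,1} = 3
G(20) = mex{3,2,1,3,2} = 0
G(21) = mex{0,3,2,0,3} = 1
G_B(21) = 1.
Combined Grundy value = 4 ⊕ 1 = 5.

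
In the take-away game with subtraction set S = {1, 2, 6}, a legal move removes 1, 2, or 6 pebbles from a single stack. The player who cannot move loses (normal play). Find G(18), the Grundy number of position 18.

G(0) = 0
G(1) = mex{0} = 1
G(2) = mex{1,0} = 2
G(3) = mex{2,1} = 0
G(4) = mex{0,2} = 1
G(5) = mex{1,0} = 2
G(6) = mex{2,1,0} = 3
G(7) = mex{3,2,1} = 0
G(8) = mex{0,3,2} = 1
G(9) = mex{1,0,0} = 2
G(10) = mex{2,1,1} = 0
G(11) = mex{0,2,2} = 1
G(12) = mex{1,0,3} = 2
G(13) = mex{2,1,0} = 3
G(14) = mex{3,2,1} = 0
G(15) = mex{0,3,2} = 1
G(16) = mex{1,0,0} = 2
G(17) = mex{2,1,1} = 0
G(18) = mex{0,2,2} = 1

1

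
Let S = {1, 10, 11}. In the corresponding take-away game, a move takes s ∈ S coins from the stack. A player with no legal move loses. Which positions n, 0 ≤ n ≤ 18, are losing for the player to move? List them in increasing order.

0, 2, 4, 6, 8

n :  0  1  2  3  4  5  6  7  8  9 10 11 12 13 14 15 16 17 18
G :  0  1  0  1  0  1  0  1  0  1  2  3  2  3  2  3  2  3  2
P-positions are exactly the n with G(n) = 0.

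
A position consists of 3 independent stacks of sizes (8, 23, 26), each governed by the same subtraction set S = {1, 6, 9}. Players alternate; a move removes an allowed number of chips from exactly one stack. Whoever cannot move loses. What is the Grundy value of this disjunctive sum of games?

All stacks use S = {1, 6, 9}:
G(0) = 0
G(1) = mex{0} = 1
G(2) = mex{1} = 0
G(3) = mex{0} = 1
G(4) = mex{1} = 0
G(5) = mex{0} = 1
G(6) = mex{1,0} = 2
G(7) = mex{2,1} = 0
G(8) = mex{0,0} = 1
G(9) = mex{1,1,0} = 2
G(10) = mex{2,0,1} = 3
G(11) = mex{3,1,0} = 2
G(12) = mex{2,2,1} = 0
G(13) = mex{0,0,0} = 1
G(14) = mex{1,1,1} = 0
G(15) = mex{0,2,2} = 1
G(16) = mex{1,3,0} = 2
G(17) = mex{2,2,1} = 0
G(18) = mex{0,0,2} = 1
G(19) = mex{1,1,3} = 0
G(20) = mex{0,0,2} = 1
G(21) = mex{1,1,0} = 2
G(22) = mex{2,2,1} = 0
G(23) = mex{0,0,0} = 1
G(24) = mex{1,1,1} = 0
G(25) = mex{0,0,2} = 1
G(26) = mex{1,1,0} = 2
Stack A: G(8) = 1.
Stack B: G(23) = 1.
Stack C: G(26) = 2.
Combined Grundy value = 1 ⊕ 1 ⊕ 2 = 2.

2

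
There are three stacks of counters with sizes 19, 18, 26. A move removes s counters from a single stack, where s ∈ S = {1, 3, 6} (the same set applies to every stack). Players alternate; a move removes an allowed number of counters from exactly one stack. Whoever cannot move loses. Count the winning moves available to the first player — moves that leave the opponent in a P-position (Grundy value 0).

1

All stacks use S = {1, 3, 6}:
G(0) = 0
G(1) = mex{0} = 1
G(2) = mex{1} = 0
G(3) = mex{0,0} = 1
G(4) = mex{1,1} = 0
G(5) = mex{0,0} = 1
G(6) = mex{1,1,0} = 2
G(7) = mex{2,0,1} = 3
G(8) = mex{3,1,0} = 2
G(9) = mex{2,2,1} = 0
G(10) = mex{0,3,0} = 1
G(11) = mex{1,2,1} = 0
G(12) = mex{0,0,2} = 1
G(13) = mex{1,1,3} = 0
G(14) = mex{0,0,2} = 1
G(15) = mex{1,1,0} = 2
G(16) = mex{2,0,1} = 3
G(17) = mex{3,1,0} = 2
G(18) = mex{2,2,1} = 0
G(19) = mex{0,3,0} = 1
G(20) = mex{1,2,1} = 0
G(21) = mex{0,0,2} = 1
G(22) = mex{1,1,3} = 0
G(23) = mex{0,0,2} = 1
G(24) = mex{1,1,0} = 2
G(25) = mex{2,0,1} = 3
G(26) = mex{3,1,0} = 2
Stack A: G(19) = 1.
Stack B: G(18) = 0.
Stack C: G(26) = 2.
Combined Grundy value = 1 ⊕ 0 ⊕ 2 = 3.
A winning move leaves total XOR = 0, i.e. changes one component's Grundy value g to g ⊕ X where X is the current total.
Stack A: need g' = 1⊕3 = 2. Options: 19−1→G=0, 19−3→G=3, 19−6→G=0. Hits: 0.
Stack B: need g' = 0⊕3 = 3. Options: 18−1→G=2, 18−3→G=2, 18−6→G=1. Hits: 0.
Stack C: need g' = 2⊕3 = 1. Options: 26−1→G=3, 26−3→G=1, 26−6→G=0. Hits: 1.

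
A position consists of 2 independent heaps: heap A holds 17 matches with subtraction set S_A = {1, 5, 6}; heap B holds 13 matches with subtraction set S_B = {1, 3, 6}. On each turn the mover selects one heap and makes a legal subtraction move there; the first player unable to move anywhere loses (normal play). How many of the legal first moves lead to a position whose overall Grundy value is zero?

Heap A, S = {1, 5, 6}:
G(0) = 0
G(1) = mex{0} = 1
G(2) = mex{1} = 0
G(3) = mex{0} = 1
G(4) = mex{1} = 0
G(5) = mex{0,0} = 1
G(6) = mex{1,1,0} = 2
G(7) = mex{2,0,1} = 3
G(8) = mex{3,1,0} = 2
G(9) = mex{2,0,1} = 3
G(10) = mex{3,1,0} = 2
G(11) = mex{2,2,1} = 0
G(12) = mex{0,3,2} = 1
G(13) = mex{1,2,3} = 0
G(14) = mex{0,3,2} = 1
G(15) = mex{1,2,3} = 0
G(16) = mex{0,0,2} = 1
G(17) = mex{1,1,0} = 2
G_A(17) = 2.
Heap B, S = {1, 3, 6}:
n :  0  1  2  3  4  5  6  7  8  9 10 11 12 13
G :  0  1  0  1  0  1  2  3  2  0  1  0  1  0
G_B(13) = 0.
Combined Grundy value = 2 ⊕ 0 = 2.
A winning move leaves total XOR = 0, i.e. changes one component's Grundy value g to g ⊕ X where X is the current total.
Heap A: need g' = 2⊕2 = 0. Options: 17−1→G=1, 17−5→G=1, 17−6→G=0. Hits: 1.
Heap B: need g' = 0⊕2 = 2. Options: 13−1→G=1, 13−3→G=1, 13−6→G=3. Hits: 0.

1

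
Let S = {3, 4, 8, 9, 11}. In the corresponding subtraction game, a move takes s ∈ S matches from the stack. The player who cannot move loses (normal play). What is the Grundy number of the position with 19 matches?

0

G(0) = 0
G(1) = mex{} = 0
G(2) = mex{} = 0
G(3) = mex{0} = 1
G(4) = mex{0,0} = 1
G(5) = mex{0,0} = 1
G(6) = mex{1,0} = 2
G(7) = mex{1,1} = 0
G(8) = mex{1,1,0} = 2
G(9) = mex{2,1,0,0} = 3
G(10) = mex{0,2,0,0} = 1
G(11) = mex{2,0,1,0,0} = 3
G(12) = mex{3,2,1,1,0} = 4
G(13) = mex{1,3,1,1,0} = 2
G(14) = mex{3,1,2,1,1} = 0
G(15) = mex{4,3,0,2,1} = 5
G(16) = mex{2,4,2,0,1} = 3
G(17) = mex{0,2,3,2,2} = 1
G(18) = mex{5,0,1,3,0} = 2
G(19) = mex{3,5,3,1,2} = 0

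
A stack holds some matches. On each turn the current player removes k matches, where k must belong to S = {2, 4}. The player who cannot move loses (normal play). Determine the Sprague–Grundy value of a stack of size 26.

1

n :  0  1  2  3  4  5  6  7  8  9 10 11 12 13 14 15 16 17 18 19 20 21 22 23 24 25 26
G :  0  0  1  1  2  2  0  0  1  1  2  2  0  0  1  1  2  2  0  0  1  1  2  2  0  0  1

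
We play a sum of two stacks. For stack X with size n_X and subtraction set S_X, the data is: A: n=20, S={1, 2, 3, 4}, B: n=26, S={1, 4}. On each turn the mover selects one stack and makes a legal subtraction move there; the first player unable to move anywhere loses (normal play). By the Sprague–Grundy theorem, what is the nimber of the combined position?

1

Stack A, S = {1, 2, 3, 4}:
G(0) = 0
G(1) = mex{0} = 1
G(2) = mex{1,0} = 2
G(3) = mex{2,1,0} = 3
G(4) = mex{3,2,1,0} = 4
G(5) = mex{4,3,2,1} = 0
G(6) = mex{0,4,3,2} = 1
G(7) = mex{1,0,4,3} = 2
G(8) = mex{2,1,0,4} = 3
G(9) = mex{3,2,1,0} = 4
G(10) = mex{4,3,2,1} = 0
G(11) = mex{0,4,3,2} = 1
G(12) = mex{1,0,4,3} = 2
G(13) = mex{2,1,0,4} = 3
G(14) = mex{3,2,1,0} = 4
G(15) = mex{4,3,2,1} = 0
G(16) = mex{0,4,3,2} = 1
G(17) = mex{1,0,4,3} = 2
G(18) = mex{2,1,0,4} = 3
G(19) = mex{3,2,1,0} = 4
G(20) = mex{4,3,2,1} = 0
G_A(20) = 0.
Stack B, S = {1, 4}:
G(0) = 0
G(1) = mex{0} = 1
G(2) = mex{1} = 0
G(3) = mex{0} = 1
G(4) = mex{1,0} = 2
G(5) = mex{2,1} = 0
G(6) = mex{0,0} = 1
G(7) = mex{1,1} = 0
G(8) = mex{0,2} = 1
G(9) = mex{1,0} = 2
G(10) = mex{2,1} = 0
G(11) = mex{0,0} = 1
G(12) = mex{1,1} = 0
G(13) = mex{0,2} = 1
G(14) = mex{1,0} = 2
G(15) = mex{2,1} = 0
G(16) = mex{0,0} = 1
G(17) = mex{1,1} = 0
G(18) = mex{0,2} = 1
G(19) = mex{1,0} = 2
G(20) = mex{2,1} = 0
G(21) = mex{0,0} = 1
G(22) = mex{1,1} = 0
G(23) = mex{0,2} = 1
G(24) = mex{1,0} = 2
G(25) = mex{2,1} = 0
G(26) = mex{0,0} = 1
G_B(26) = 1.
Combined Grundy value = 0 ⊕ 1 = 1.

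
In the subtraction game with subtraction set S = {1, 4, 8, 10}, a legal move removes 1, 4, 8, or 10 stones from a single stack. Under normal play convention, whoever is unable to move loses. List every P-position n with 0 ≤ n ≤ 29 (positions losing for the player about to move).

G(0) = 0
G(1) = mex{0} = 1
G(2) = mex{1} = 0
G(3) = mex{0} = 1
G(4) = mex{1,0} = 2
G(5) = mex{2,1} = 0
G(6) = mex{0,0} = 1
G(7) = mex{1,1} = 0
G(8) = mex{0,2,0} = 1
G(9) = mex{1,0,1} = 2
G(10) = mex{2,1,0,0} = 3
G(11) = mex{3,0,1,1} = 2
G(12) = mex{2,1,2,0} = 3
G(13) = mex{3,2,0,1} = 4
G(14) = mex{4,3,1,2} = 0
G(15) = mex{0,2,0,0} = 1
G(16) = mex{1,3,1,1} = 0
G(17) = mex{0,4,2,0} = 1
G(18) = mex{1,0,3,1} = 2
G(19) = mex{2,1,2,2} = 0
G(20) = mex{0,0,3,3} = 1
G(21) = mex{1,1,4,2} = 0
G(22) = mex{0,2,0,3} = 1
G(23) = mex{1,0,1,4} = 2
G(24) = mex{2,1,0,0} = 3
G(25) = mex{3,0,1,1} = 2
G(26) = mex{2,1,2,0} = 3
G(27) = mex{3,2,0,1} = 4
G(28) = mex{4,3,1,2} = 0
G(29) = mex{0,2,0,0} = 1
P-positions are exactly the n with G(n) = 0.

0, 2, 5, 7, 14, 16, 19, 21, 28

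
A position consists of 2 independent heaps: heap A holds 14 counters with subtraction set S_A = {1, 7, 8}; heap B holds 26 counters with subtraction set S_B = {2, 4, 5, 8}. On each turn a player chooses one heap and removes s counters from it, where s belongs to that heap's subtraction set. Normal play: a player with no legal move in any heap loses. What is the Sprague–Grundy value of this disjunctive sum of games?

Heap A, S = {1, 7, 8}:
n :  0  1  2  3  4  5  6  7  8  9 10 11 12 13 14
G :  0  1  0  1  0  1  0  1  2  3  2  3  2  3  2
G_A(14) = 2.
Heap B, S = {2, 4, 5, 8}:
n :  0  1  2  3  4  5  6  7  8  9 10 11 12 13 14 15 16 17 18 19 20 21 22 23 24 25 26
G :  0  0  1  1  2  2  3  0  4  1  0  2  1  0  2  1  0  2  1  0  2  1  0  2  1  0  2
G_B(26) = 2.
Combined Grundy value = 2 ⊕ 2 = 0.

0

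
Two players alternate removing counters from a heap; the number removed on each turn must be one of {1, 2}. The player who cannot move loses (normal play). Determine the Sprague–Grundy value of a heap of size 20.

2

n :  0  1  2  3  4  5  6  7  8  9 10 11 12 13 14 15 16 17 18 19 20
G :  0  1  2  0  1  2  0  1  2  0  1  2  0  1  2  0  1  2  0  1  2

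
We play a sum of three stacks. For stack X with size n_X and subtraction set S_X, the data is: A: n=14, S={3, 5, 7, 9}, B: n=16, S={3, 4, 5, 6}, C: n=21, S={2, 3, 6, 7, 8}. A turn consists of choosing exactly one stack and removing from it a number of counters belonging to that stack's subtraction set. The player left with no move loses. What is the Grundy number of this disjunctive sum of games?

3

Stack A, S = {3, 5, 7, 9}:
G(0) = 0
G(1) = mex{} = 0
G(2) = mex{} = 0
G(3) = mex{0} = 1
G(4) = mex{0} = 1
G(5) = mex{0,0} = 1
G(6) = mex{1,0} = 2
G(7) = mex{1,0,0} = 2
G(8) = mex{1,1,0} = 2
G(9) = mex{2,1,0,0} = 3
G(10) = mex{2,1,1,0} = 3
G(11) = mex{2,2,1,0} = 3
G(12) = mex{3,2,1,1} = 0
G(13) = mex{3,2,2,1} = 0
G(14) = mex{3,3,2,1} = 0
G_A(14) = 0.
Stack B, S = {3, 4, 5, 6}:
G(0) = 0
G(1) = mex{} = 0
G(2) = mex{} = 0
G(3) = mex{0} = 1
G(4) = mex{0,0} = 1
G(5) = mex{0,0,0} = 1
G(6) = mex{1,0,0,0} = 2
G(7) = mex{1,1,0,0} = 2
G(8) = mex{1,1,1,0} = 2
G(9) = mex{2,1,1,1} = 0
G(10) = mex{2,2,1,1} = 0
G(11) = mex{2,2,2,1} = 0
G(12) = mex{0,2,2,2} = 1
G(13) = mex{0,0,2,2} = 1
G(14) = mex{0,0,0,2} = 1
G(15) = mex{1,0,0,0} = 2
G(16) = mex{1,1,0,0} = 2
G_B(16) = 2.
Stack C, S = {2, 3, 6, 7, 8}:
G(0) = 0
G(1) = mex{} = 0
G(2) = mex{0} = 1
G(3) = mex{0,0} = 1
G(4) = mex{1,0} = 2
G(5) = mex{1,1} = 0
G(6) = mex{2,1,0} = 3
G(7) = mex{0,2,0,0} = 1
G(8) = mex{3,0,1,0,0} = 2
G(9) = mex{1,3,1,1,0} = 2
G(10) = mex{2,1,2,1,1} = 0
G(11) = mex{2,2,0,2,1} = 3
G(12) = mex{0,2,3,0,2} = 1
G(13) = mex{3,0,1,3,0} = 2
G(14) = mex{1,3,2,1,3} = 0
G(15) = mex{2,1,2,2,1} = 0
G(16) = mex{0,2,0,2,2} = 1
G(17) = mex{0,0,3,0,2} = 1
G(18) = mex{1,0,1,3,0} = 2
G(19) = mex{1,1,2,1,3} = 0
G(20) = mex{2,1,0,2,1} = 3
G(21) = mex{0,2,0,0,2} = 1
G_C(21) = 1.
Combined Grundy value = 0 ⊕ 2 ⊕ 1 = 3.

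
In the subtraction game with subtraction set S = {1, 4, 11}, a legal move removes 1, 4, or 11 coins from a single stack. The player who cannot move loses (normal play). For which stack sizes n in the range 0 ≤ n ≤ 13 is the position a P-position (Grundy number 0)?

n :  0  1  2  3  4  5  6  7  8  9 10 11 12 13
G :  0  1  0  1  2  0  1  0  1  2  0  1  0  1
P-positions are exactly the n with G(n) = 0.

0, 2, 5, 7, 10, 12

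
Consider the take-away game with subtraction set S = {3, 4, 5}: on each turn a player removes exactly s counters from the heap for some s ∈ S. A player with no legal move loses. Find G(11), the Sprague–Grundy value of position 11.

1

n :  0  1  2  3  4  5  6  7  8  9 10 11
G :  0  0  0  1  1  1  2  2  0  0  0  1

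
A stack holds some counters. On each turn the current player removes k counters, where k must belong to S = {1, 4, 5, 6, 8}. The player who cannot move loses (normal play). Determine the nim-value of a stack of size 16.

G(0) = 0
G(1) = mex{0} = 1
G(2) = mex{1} = 0
G(3) = mex{0} = 1
G(4) = mex{1,0} = 2
G(5) = mex{2,1,0} = 3
G(6) = mex{3,0,1,0} = 2
G(7) = mex{2,1,0,1} = 3
G(8) = mex{3,2,1,0,0} = 4
G(9) = mex{4,3,2,1,1} = 0
G(10) = mex{0,2,3,2,0} = 1
G(11) = mex{1,3,2,3,1} = 0
G(12) = mex{0,4,3,2,2} = 1
G(13) = mex{1,0,4,3,3} = 2
G(14) = mex{2,1,0,4,2} = 3
G(15) = mex{3,0,1,0,3} = 2
G(16) = mex{2,1,0,1,4} = 3

3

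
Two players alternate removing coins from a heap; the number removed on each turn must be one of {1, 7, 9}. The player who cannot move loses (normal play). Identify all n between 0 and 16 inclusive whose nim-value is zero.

n :  0  1  2  3  4  5  6  7  8  9 10 11 12 13 14 15 16
G :  0  1  0  1  0  1  0  1  0  1  0  1  0  1  0  1  0
P-positions are exactly the n with G(n) = 0.

0, 2, 4, 6, 8, 10, 12, 14, 16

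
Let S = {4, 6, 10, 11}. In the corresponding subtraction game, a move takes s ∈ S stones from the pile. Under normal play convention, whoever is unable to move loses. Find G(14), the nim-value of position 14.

n :  0  1  2  3  4  5  6  7  8  9 10 11 12 13 14
G :  0  0  0  0  1  1  1  1  2  2  2  2  3  3  3

3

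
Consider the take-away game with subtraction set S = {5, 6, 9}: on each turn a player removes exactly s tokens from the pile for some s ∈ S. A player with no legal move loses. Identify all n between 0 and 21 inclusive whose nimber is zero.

0, 1, 2, 3, 4, 14, 15, 16, 17, 18

G(0) = 0
G(1) = mex{} = 0
G(2) = mex{} = 0
G(3) = mex{} = 0
G(4) = mex{} = 0
G(5) = mex{0} = 1
G(6) = mex{0,0} = 1
G(7) = mex{0,0} = 1
G(8) = mex{0,0} = 1
G(9) = mex{0,0,0} = 1
G(10) = mex{1,0,0} = 2
G(11) = mex{1,1,0} = 2
G(12) = mex{1,1,0} = 2
G(13) = mex{1,1,0} = 2
G(14) = mex{1,1,1} = 0
G(15) = mex{2,1,1} = 0
G(16) = mex{2,2,1} = 0
G(17) = mex{2,2,1} = 0
G(18) = mex{2,2,1} = 0
G(19) = mex{0,2,2} = 1
G(20) = mex{0,0,2} = 1
G(21) = mex{0,0,2} = 1
P-positions are exactly the n with G(n) = 0.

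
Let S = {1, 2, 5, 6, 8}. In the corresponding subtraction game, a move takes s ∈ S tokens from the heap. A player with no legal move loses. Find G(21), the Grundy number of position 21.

n :  0  1  2  3  4  5  6  7  8  9 10 11 12 13 14 15 16 17 18 19 20 21
G :  0  1  2  0  1  2  3  0  1  2  0  1  2  3  0  1  2  0  1  2  3  0

0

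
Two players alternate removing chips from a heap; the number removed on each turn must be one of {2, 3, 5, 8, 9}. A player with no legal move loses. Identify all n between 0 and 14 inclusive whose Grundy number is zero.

n :  0  1  2  3  4  5  6  7  8  9 10 11 12 13 14
G :  0  0  1  1  2  2  3  0  4  1  3  0  4  1  5
P-positions are exactly the n with G(n) = 0.

0, 1, 7, 11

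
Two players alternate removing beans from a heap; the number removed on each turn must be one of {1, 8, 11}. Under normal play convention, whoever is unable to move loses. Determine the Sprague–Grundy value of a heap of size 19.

1

n :  0  1  2  3  4  5  6  7  8  9 10 11 12 13 14 15 16 17 18 19
G :  0  1  0  1  0  1  0  1  2  0  1  2  3  2  3  2  0  1  0  1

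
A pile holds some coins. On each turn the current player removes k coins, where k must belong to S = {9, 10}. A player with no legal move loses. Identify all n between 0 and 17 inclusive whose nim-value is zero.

G(0) = 0
G(1) = mex{} = 0
G(2) = mex{} = 0
G(3) = mex{} = 0
G(4) = mex{} = 0
G(5) = mex{} = 0
G(6) = mex{} = 0
G(7) = mex{} = 0
G(8) = mex{} = 0
G(9) = mex{0} = 1
G(10) = mex{0,0} = 1
G(11) = mex{0,0} = 1
G(12) = mex{0,0} = 1
G(13) = mex{0,0} = 1
G(14) = mex{0,0} = 1
G(15) = mex{0,0} = 1
G(16) = mex{0,0} = 1
G(17) = mex{0,0} = 1
P-positions are exactly the n with G(n) = 0.

0, 1, 2, 3, 4, 5, 6, 7, 8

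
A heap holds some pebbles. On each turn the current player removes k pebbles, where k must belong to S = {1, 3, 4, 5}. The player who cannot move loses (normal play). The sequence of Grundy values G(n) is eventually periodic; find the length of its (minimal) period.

8

G(0) = 0
G(1) = mex{0} = 1
G(2) = mex{1} = 0
G(3) = mex{0,0} = 1
G(4) = mex{1,1,0} = 2
G(5) = mex{2,0,1,0} = 3
G(6) = mex{3,1,0,1} = 2
G(7) = mex{2,2,1,0} = 3
G(8) = mex{3,3,2,1} = 0
G(9) = mex{0,2,3,2} = 1
G(10) = mex{1,3,2,3} = 0
G(11) = mex{0,0,3,2} = 1
G(12) = mex{1,1,0,3} = 2
G(13) = mex{2,0,1,0} = 3
G(14) = mex{3,1,0,1} = 2
G(15) = mex{2,2,1,0} = 3
G(16) = mex{3,3,2,1} = 0
G(17) = mex{0,2,3,2} = 1
G(n+8) = G(n) holds for n = 0,…,4 (a full window of length max(S) = 5), so the sequence is purely periodic with period 8.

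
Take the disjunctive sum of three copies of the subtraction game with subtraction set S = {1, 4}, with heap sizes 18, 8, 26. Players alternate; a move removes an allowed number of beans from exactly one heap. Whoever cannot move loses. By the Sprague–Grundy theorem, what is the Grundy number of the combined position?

1

All heaps use S = {1, 4}:
n :  0  1  2  3  4  5  6  7  8  9 10 11 12 13 14 15 16 17 18 19 20 21 22 23 24 25 26
G :  0  1  0  1  2  0  1  0  1  2  0  1  0  1  2  0  1  0  1  2  0  1  0  1  2  0  1
Heap A: G(18) = 1.
Heap B: G(8) = 1.
Heap C: G(26) = 1.
Combined Grundy value = 1 ⊕ 1 ⊕ 1 = 1.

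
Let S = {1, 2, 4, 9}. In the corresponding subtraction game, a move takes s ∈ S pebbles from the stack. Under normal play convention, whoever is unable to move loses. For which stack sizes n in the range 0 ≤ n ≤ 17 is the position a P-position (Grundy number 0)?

n :  0  1  2  3  4  5  6  7  8  9 10 11 12 13 14 15 16 17
G :  0  1  2  0  1  2  0  1  2  3  4  0  1  2  0  1  2  0
P-positions are exactly the n with G(n) = 0.

0, 3, 6, 11, 14, 17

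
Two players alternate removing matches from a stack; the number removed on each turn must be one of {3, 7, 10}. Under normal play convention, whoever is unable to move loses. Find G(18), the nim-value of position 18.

G(0) = 0
G(1) = mex{} = 0
G(2) = mex{} = 0
G(3) = mex{0} = 1
G(4) = mex{0} = 1
G(5) = mex{0} = 1
G(6) = mex{1} = 0
G(7) = mex{1,0} = 2
G(8) = mex{1,0} = 2
G(9) = mex{0,0} = 1
G(10) = mex{2,1,0} = 3
G(11) = mex{2,1,0} = 3
G(12) = mex{1,1,0} = 2
G(13) = mex{3,0,1} = 2
G(14) = mex{3,2,1} = 0
G(15) = mex{2,2,1} = 0
G(16) = mex{2,1,0} = 3
G(17) = mex{0,3,2} = 1
G(18) = mex{0,3,2} = 1

1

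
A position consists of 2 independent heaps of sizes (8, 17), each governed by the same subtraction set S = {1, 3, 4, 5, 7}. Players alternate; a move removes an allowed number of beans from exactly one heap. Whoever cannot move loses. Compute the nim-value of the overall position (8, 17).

All heaps use S = {1, 3, 4, 5, 7}:
n :  0  1  2  3  4  5  6  7  8  9 10 11 12 13 14 15 16 17
G :  0  1  0  1  2  3  2  3  0  1  0  1  2  3  2  3  0  1
Heap A: G(8) = 0.
Heap B: G(17) = 1.
Combined Grundy value = 0 ⊕ 1 = 1.

1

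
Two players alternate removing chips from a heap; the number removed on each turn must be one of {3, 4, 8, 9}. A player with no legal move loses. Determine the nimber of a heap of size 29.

1

n :  0  1  2  3  4  5  6  7  8  9 10 11 12 13 14 15 16 17 18 19 20 21 22 23 24 25 26 27 28 29
G :  0  0  0  1  1  1  2  0  2  3  1  3  0  0  0  1  1  1  2  0  2  3  1  3  0  0  0  1  1  1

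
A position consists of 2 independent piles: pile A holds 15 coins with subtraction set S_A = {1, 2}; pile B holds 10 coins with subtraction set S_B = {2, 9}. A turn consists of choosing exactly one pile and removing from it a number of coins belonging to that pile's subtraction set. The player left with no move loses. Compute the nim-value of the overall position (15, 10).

Pile A, S = {1, 2}:
n :  0  1  2  3  4  5  6  7  8  9 10 11 12 13 14 15
G :  0  1  2  0  1  2  0  1  2  0  1  2  0  1  2  0
G_A(15) = 0.
Pile B, S = {2, 9}:
n :  0  1  2  3  4  5  6  7  8  9 10
G :  0  0  1  1  0  0  1  1  0  2  1
G_B(10) = 1.
Combined Grundy value = 0 ⊕ 1 = 1.

1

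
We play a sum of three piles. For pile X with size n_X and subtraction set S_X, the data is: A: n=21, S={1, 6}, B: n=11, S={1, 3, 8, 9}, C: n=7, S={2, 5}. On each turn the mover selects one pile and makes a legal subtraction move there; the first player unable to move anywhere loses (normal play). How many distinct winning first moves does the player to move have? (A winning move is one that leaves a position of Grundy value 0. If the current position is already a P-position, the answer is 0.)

1

Pile A, S = {1, 6}:
n :  0  1  2  3  4  5  6  7  8  9 10 11 12 13 14 15 16 17 18 19 20 21
G :  0  1  0  1  0  1  2  0  1  0  1  0  1  2  0  1  0  1  0  1  2  0
G_A(21) = 0.
Pile B, S = {1, 3, 8, 9}:
n :  0  1  2  3  4  5  6  7  8  9 10 11
G :  0  1  0  1  0  1  0  1  2  3  2  3
G_B(11) = 3.
Pile C, S = {2, 5}:
G(0) = 0
G(1) = mex{} = 0
G(2) = mex{0} = 1
G(3) = mex{0} = 1
G(4) = mex{1} = 0
G(5) = mex{1,0} = 2
G(6) = mex{0,0} = 1
G(7) = mex{2,1} = 0
G_C(7) = 0.
Combined Grundy value = 0 ⊕ 3 ⊕ 0 = 3.
A winning move leaves total XOR = 0, i.e. changes one component's Grundy value g to g ⊕ X where X is the current total.
Pile A: need g' = 0⊕3 = 3. Options: 21−1→G=2, 21−6→G=1. Hits: 0.
Pile B: need g' = 3⊕3 = 0. Options: 11−1→G=2, 11−3→G=2, 11−8→G=1, 11−9→G=0. Hits: 1.
Pile C: need g' = 0⊕3 = 3. Options: 7−2→G=2, 7−5→G=1. Hits: 0.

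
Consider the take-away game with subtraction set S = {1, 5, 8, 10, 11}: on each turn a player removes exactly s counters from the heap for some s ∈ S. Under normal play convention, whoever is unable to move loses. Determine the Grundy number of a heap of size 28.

2

G(0) = 0
G(1) = mex{0} = 1
G(2) = mex{1} = 0
G(3) = mex{0} = 1
G(4) = mex{1} = 0
G(5) = mex{0,0} = 1
G(6) = mex{1,1} = 0
G(7) = mex{0,0} = 1
G(8) = mex{1,1,0} = 2
G(9) = mex{2,0,1} = 3
G(10) = mex{3,1,0,0} = 2
G(11) = mex{2,0,1,1,0} = 3
G(12) = mex{3,1,0,0,1} = 2
G(13) = mex{2,2,1,1,0} = 3
G(14) = mex{3,3,0,0,1} = 2
G(15) = mex{2,2,1,1,0} = 3
G(16) = mex{3,3,2,0,1} = 4
G(17) = mex{4,2,3,1,0} = 5
G(18) = mex{5,3,2,2,1} = 0
G(19) = mex{0,2,3,3,2} = 1
G(20) = mex{1,3,2,2,3} = 0
G(21) = mex{0,4,3,3,2} = 1
G(22) = mex{1,5,2,2,3} = 0
G(23) = mex{0,0,3,3,2} = 1
G(24) = mex{1,1,4,2,3} = 0
G(25) = mex{0,0,5,3,2} = 1
G(26) = mex{1,1,0,4,3} = 2
G(27) = mex{2,0,1,5,4} = 3
G(28) = mex{3,1,0,0,5} = 2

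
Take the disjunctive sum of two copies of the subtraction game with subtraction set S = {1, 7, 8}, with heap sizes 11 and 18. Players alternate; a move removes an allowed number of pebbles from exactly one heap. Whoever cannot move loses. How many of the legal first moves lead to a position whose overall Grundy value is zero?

All heaps use S = {1, 7, 8}:
G(0) = 0
G(1) = mex{0} = 1
G(2) = mex{1} = 0
G(3) = mex{0} = 1
G(4) = mex{1} = 0
G(5) = mex{0} = 1
G(6) = mex{1} = 0
G(7) = mex{0,0} = 1
G(8) = mex{1,1,0} = 2
G(9) = mex{2,0,1} = 3
G(10) = mex{3,1,0} = 2
G(11) = mex{2,0,1} = 3
G(12) = mex{3,1,0} = 2
G(13) = mex{2,0,1} = 3
G(14) = mex{3,1,0} = 2
G(15) = mex{2,2,1} = 0
G(16) = mex{0,3,2} = 1
G(17) = mex{1,2,3} = 0
G(18) = mex{0,3,2} = 1
Heap A: G(11) = 3.
Heap B: G(18) = 1.
Combined Grundy value = 3 ⊕ 1 = 2.
A winning move leaves total XOR = 0, i.e. changes one component's Grundy value g to g ⊕ X where X is the current total.
Heap A: need g' = 3⊕2 = 1. Options: 11−1→G=2, 11−7→G=0, 11−8→G=1. Hits: 1.
Heap B: need g' = 1⊕2 = 3. Options: 18−1→G=0, 18−7→G=3, 18−8→G=2. Hits: 1.

2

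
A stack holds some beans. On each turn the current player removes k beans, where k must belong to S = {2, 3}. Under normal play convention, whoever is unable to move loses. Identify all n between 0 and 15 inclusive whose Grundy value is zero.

0, 1, 5, 6, 10, 11, 15

G(0) = 0
G(1) = mex{} = 0
G(2) = mex{0} = 1
G(3) = mex{0,0} = 1
G(4) = mex{1,0} = 2
G(5) = mex{1,1} = 0
G(6) = mex{2,1} = 0
G(7) = mex{0,2} = 1
G(8) = mex{0,0} = 1
G(9) = mex{1,0} = 2
G(10) = mex{1,1} = 0
G(11) = mex{2,1} = 0
G(12) = mex{0,2} = 1
G(13) = mex{0,0} = 1
G(14) = mex{1,0} = 2
G(15) = mex{1,1} = 0
P-positions are exactly the n with G(n) = 0.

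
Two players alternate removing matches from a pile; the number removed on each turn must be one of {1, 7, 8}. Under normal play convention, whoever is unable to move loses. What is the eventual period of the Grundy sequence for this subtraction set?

15

n :  0  1  2  3  4  5  6  7  8  9 10 11 12 13 14 15 16 17 18 19 20 21 22 23 24 25 26 27 28 29 30 31
G :  0  1  0  1  0  1  0  1  2  3  2  3  2  3  2  0  1  0  1  0  1  0  1  2  3  2  3  2  3  2  0  1
G(n+15) = G(n) holds for n = 0,…,7 (a full window of length max(S) = 8), so the sequence is purely periodic with period 15.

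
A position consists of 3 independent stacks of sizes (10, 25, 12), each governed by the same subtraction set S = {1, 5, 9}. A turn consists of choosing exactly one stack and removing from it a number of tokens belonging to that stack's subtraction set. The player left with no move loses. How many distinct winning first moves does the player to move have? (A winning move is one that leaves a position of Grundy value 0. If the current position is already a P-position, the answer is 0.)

All stacks use S = {1, 5, 9}:
G(0) = 0
G(1) = mex{0} = 1
G(2) = mex{1} = 0
G(3) = mex{0} = 1
G(4) = mex{1} = 0
G(5) = mex{0,0} = 1
G(6) = mex{1,1} = 0
G(7) = mex{0,0} = 1
G(8) = mex{1,1} = 0
G(9) = mex{0,0,0} = 1
G(10) = mex{1,1,1} = 0
G(11) = mex{0,0,0} = 1
G(12) = mex{1,1,1} = 0
G(13) = mex{0,0,0} = 1
G(14) = mex{1,1,1} = 0
G(15) = mex{0,0,0} = 1
G(16) = mex{1,1,1} = 0
G(17) = mex{0,0,0} = 1
G(18) = mex{1,1,1} = 0
G(19) = mex{0,0,0} = 1
G(20) = mex{1,1,1} = 0
G(21) = mex{0,0,0} = 1
G(22) = mex{1,1,1} = 0
G(23) = mex{0,0,0} = 1
G(24) = mex{1,1,1} = 0
G(25) = mex{0,0,0} = 1
Stack A: G(10) = 0.
Stack B: G(25) = 1.
Stack C: G(12) = 0.
Combined Grundy value = 0 ⊕ 1 ⊕ 0 = 1.
A winning move leaves total XOR = 0, i.e. changes one component's Grundy value g to g ⊕ X where X is the current total.
Stack A: need g' = 0⊕1 = 1. Options: 10−1→G=1, 10−5→G=1, 10−9→G=1. Hits: 3.
Stack B: need g' = 1⊕1 = 0. Options: 25−1→G=0, 25−5→G=0, 25−9→G=0. Hits: 3.
Stack C: need g' = 0⊕1 = 1. Options: 12−1→G=1, 12−5→G=1, 12−9→G=1. Hits: 3.

9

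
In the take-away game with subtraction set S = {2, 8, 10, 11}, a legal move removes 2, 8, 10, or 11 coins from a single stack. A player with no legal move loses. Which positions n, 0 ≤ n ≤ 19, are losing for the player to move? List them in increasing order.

0, 1, 4, 5, 17, 18

n :  0  1  2  3  4  5  6  7  8  9 10 11 12 13 14 15 16 17 18 19
G :  0  0  1  1  0  0  1  1  2  2  3  3  2  2  3  3  4  0  0  1
P-positions are exactly the n with G(n) = 0.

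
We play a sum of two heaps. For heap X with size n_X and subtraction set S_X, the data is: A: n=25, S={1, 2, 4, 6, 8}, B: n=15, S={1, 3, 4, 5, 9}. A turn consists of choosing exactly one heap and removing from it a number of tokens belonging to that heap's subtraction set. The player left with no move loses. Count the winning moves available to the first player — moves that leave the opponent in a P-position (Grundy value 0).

Heap A, S = {1, 2, 4, 6, 8}:
n :  0  1  2  3  4  5  6  7  8  9 10 11 12 13 14 15 16 17 18 19 20 21 22 23 24 25
G :  0  1  2  0  1  2  3  4  5  3  0  1  2  0  1  2  3  4  5  3  0  1  2  0  1  2
G_A(25) = 2.
Heap B, S = {1, 3, 4, 5, 9}:
G(0) = 0
G(1) = mex{0} = 1
G(2) = mex{1} = 0
G(3) = mex{0,0} = 1
G(4) = mex{1,1,0} = 2
G(5) = mex{2,0,1,0} = 3
G(6) = mex{3,1,0,1} = 2
G(7) = mex{2,2,1,0} = 3
G(8) = mex{3,3,2,1} = 0
G(9) = mex{0,2,3,2,0} = 1
G(10) = mex{1,3,2,3,1} = 0
G(11) = mex{0,0,3,2,0} = 1
G(12) = mex{1,1,0,3,1} = 2
G(13) = mex{2,0,1,0,2} = 3
G(14) = mex{3,1,0,1,3} = 2
G(15) = mex{2,2,1,0,2} = 3
G_B(15) = 3.
Combined Grundy value = 2 ⊕ 3 = 1.
A winning move leaves total XOR = 0, i.e. changes one component's Grundy value g to g ⊕ X where X is the current total.
Heap A: need g' = 2⊕1 = 3. Options: 25−1→G=1, 25−2→G=0, 25−4→G=1, 25−6→G=3, 25−8→G=4. Hits: 1.
Heap B: need g' = 3⊕1 = 2. Options: 15−1→G=2, 15−3→G=2, 15−4→G=1, 15−5→G=0, 15−9→G=2. Hits: 3.

4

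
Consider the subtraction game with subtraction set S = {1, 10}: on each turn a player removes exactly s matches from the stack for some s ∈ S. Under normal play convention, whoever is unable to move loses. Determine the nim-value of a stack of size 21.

n :  0  1  2  3  4  5  6  7  8  9 10 11 12 13 14 15 16 17 18 19 20 21
G :  0  1  0  1  0  1  0  1  0  1  2  0  1  0  1  0  1  0  1  0  1  2

2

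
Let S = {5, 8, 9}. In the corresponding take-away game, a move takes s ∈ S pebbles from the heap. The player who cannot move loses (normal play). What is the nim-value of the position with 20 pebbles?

1

n :  0  1  2  3  4  5  6  7  8  9 10 11 12 13 14 15 16 17 18 19 20
G :  0  0  0  0  0  1  1  1  1  1  2  2  2  2  0  0  0  0  0  1  1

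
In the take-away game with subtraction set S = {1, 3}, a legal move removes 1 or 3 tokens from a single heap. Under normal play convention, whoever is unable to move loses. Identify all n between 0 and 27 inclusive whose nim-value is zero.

0, 2, 4, 6, 8, 10, 12, 14, 16, 18, 20, 22, 24, 26

G(0) = 0
G(1) = mex{0} = 1
G(2) = mex{1} = 0
G(3) = mex{0,0} = 1
G(4) = mex{1,1} = 0
G(5) = mex{0,0} = 1
G(6) = mex{1,1} = 0
G(7) = mex{0,0} = 1
G(8) = mex{1,1} = 0
G(9) = mex{0,0} = 1
G(10) = mex{1,1} = 0
G(11) = mex{0,0} = 1
G(12) = mex{1,1} = 0
G(13) = mex{0,0} = 1
G(14) = mex{1,1} = 0
G(15) = mex{0,0} = 1
G(16) = mex{1,1} = 0
G(17) = mex{0,0} = 1
G(18) = mex{1,1} = 0
G(19) = mex{0,0} = 1
G(20) = mex{1,1} = 0
G(21) = mex{0,0} = 1
G(22) = mex{1,1} = 0
G(23) = mex{0,0} = 1
G(24) = mex{1,1} = 0
G(25) = mex{0,0} = 1
G(26) = mex{1,1} = 0
G(27) = mex{0,0} = 1
P-positions are exactly the n with G(n) = 0.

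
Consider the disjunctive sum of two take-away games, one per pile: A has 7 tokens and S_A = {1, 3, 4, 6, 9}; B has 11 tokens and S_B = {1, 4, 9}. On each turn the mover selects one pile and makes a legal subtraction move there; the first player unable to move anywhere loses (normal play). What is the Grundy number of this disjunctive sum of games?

Pile A, S = {1, 3, 4, 6, 9}:
G(0) = 0
G(1) = mex{0} = 1
G(2) = mex{1} = 0
G(3) = mex{0,0} = 1
G(4) = mex{1,1,0} = 2
G(5) = mex{2,0,1} = 3
G(6) = mex{3,1,0,0} = 2
G(7) = mex{2,2,1,1} = 0
G_A(7) = 0.
Pile B, S = {1, 4, 9}:
n :  0  1  2  3  4  5  6  7  8  9 10 11
G :  0  1  0  1  2  0  1  0  1  2  0  1
G_B(11) = 1.
Combined Grundy value = 0 ⊕ 1 = 1.

1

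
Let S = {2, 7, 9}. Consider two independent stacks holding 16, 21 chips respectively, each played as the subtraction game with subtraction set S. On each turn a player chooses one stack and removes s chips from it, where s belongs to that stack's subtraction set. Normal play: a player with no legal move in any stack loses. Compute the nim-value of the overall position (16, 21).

1

All stacks use S = {2, 7, 9}:
n :  0  1  2  3  4  5  6  7  8  9 10 11 12 13 14 15 16 17 18 19 20 21
G :  0  0  1  1  0  0  1  1  2  2  3  3  2  2  3  0  0  1  1  0  0  1
Stack A: G(16) = 0.
Stack B: G(21) = 1.
Combined Grundy value = 0 ⊕ 1 = 1.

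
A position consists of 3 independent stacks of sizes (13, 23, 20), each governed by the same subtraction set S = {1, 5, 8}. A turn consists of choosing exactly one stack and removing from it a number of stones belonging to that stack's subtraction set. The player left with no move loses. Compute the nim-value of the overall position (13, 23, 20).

3

All stacks use S = {1, 5, 8}:
G(0) = 0
G(1) = mex{0} = 1
G(2) = mex{1} = 0
G(3) = mex{0} = 1
G(4) = mex{1} = 0
G(5) = mex{0,0} = 1
G(6) = mex{1,1} = 0
G(7) = mex{0,0} = 1
G(8) = mex{1,1,0} = 2
G(9) = mex{2,0,1} = 3
G(10) = mex{3,1,0} = 2
G(11) = mex{2,0,1} = 3
G(12) = mex{3,1,0} = 2
G(13) = mex{2,2,1} = 0
G(14) = mex{0,3,0} = 1
G(15) = mex{1,2,1} = 0
G(16) = mex{0,3,2} = 1
G(17) = mex{1,2,3} = 0
G(18) = mex{0,0,2} = 1
G(19) = mex{1,1,3} = 0
G(20) = mex{0,0,2} = 1
G(21) = mex{1,1,0} = 2
G(22) = mex{2,0,1} = 3
G(23) = mex{3,1,0} = 2
Stack A: G(13) = 0.
Stack B: G(23) = 2.
Stack C: G(20) = 1.
Combined Grundy value = 0 ⊕ 2 ⊕ 1 = 3.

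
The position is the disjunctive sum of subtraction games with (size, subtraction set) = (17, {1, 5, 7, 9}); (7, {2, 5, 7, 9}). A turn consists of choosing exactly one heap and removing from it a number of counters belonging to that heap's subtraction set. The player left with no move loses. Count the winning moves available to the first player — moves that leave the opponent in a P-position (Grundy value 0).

Heap A, S = {1, 5, 7, 9}:
G(0) = 0
G(1) = mex{0} = 1
G(2) = mex{1} = 0
G(3) = mex{0} = 1
G(4) = mex{1} = 0
G(5) = mex{0,0} = 1
G(6) = mex{1,1} = 0
G(7) = mex{0,0,0} = 1
G(8) = mex{1,1,1} = 0
G(9) = mex{0,0,0,0} = 1
G(10) = mex{1,1,1,1} = 0
G(11) = mex{0,0,0,0} = 1
G(12) = mex{1,1,1,1} = 0
G(13) = mex{0,0,0,0} = 1
G(14) = mex{1,1,1,1} = 0
G(15) = mex{0,0,0,0} = 1
G(16) = mex{1,1,1,1} = 0
G(17) = mex{0,0,0,0} = 1
G_A(17) = 1.
Heap B, S = {2, 5, 7, 9}:
G(0) = 0
G(1) = mex{} = 0
G(2) = mex{0} = 1
G(3) = mex{0} = 1
G(4) = mex{1} = 0
G(5) = mex{1,0} = 2
G(6) = mex{0,0} = 1
G(7) = mex{2,1,0} = 3
G_B(7) = 3.
Combined Grundy value = 1 ⊕ 3 = 2.
A winning move leaves total XOR = 0, i.e. changes one component's Grundy value g to g ⊕ X where X is the current total.
Heap A: need g' = 1⊕2 = 3. Options: 17−1→G=0, 17−5→G=0, 17−7→G=0, 17−9→G=0. Hits: 0.
Heap B: need g' = 3⊕2 = 1. Options: 7−2→G=2, 7−5→G=1, 7−7→G=0. Hits: 1.

1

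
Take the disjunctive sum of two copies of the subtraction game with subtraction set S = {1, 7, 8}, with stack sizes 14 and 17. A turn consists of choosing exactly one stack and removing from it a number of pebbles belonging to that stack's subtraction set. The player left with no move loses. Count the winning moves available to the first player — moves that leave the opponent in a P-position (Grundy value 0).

All stacks use S = {1, 7, 8}:
G(0) = 0
G(1) = mex{0} = 1
G(2) = mex{1} = 0
G(3) = mex{0} = 1
G(4) = mex{1} = 0
G(5) = mex{0} = 1
G(6) = mex{1} = 0
G(7) = mex{0,0} = 1
G(8) = mex{1,1,0} = 2
G(9) = mex{2,0,1} = 3
G(10) = mex{3,1,0} = 2
G(11) = mex{2,0,1} = 3
G(12) = mex{3,1,0} = 2
G(13) = mex{2,0,1} = 3
G(14) = mex{3,1,0} = 2
G(15) = mex{2,2,1} = 0
G(16) = mex{0,3,2} = 1
G(17) = mex{1,2,3} = 0
Stack A: G(14) = 2.
Stack B: G(17) = 0.
Combined Grundy value = 2 ⊕ 0 = 2.
A winning move leaves total XOR = 0, i.e. changes one component's Grundy value g to g ⊕ X where X is the current total.
Stack A: need g' = 2⊕2 = 0. Options: 14−1→G=3, 14−7→G=1, 14−8→G=0. Hits: 1.
Stack B: need g' = 0⊕2 = 2. Options: 17−1→G=1, 17−7→G=2, 17−8→G=3. Hits: 1.

2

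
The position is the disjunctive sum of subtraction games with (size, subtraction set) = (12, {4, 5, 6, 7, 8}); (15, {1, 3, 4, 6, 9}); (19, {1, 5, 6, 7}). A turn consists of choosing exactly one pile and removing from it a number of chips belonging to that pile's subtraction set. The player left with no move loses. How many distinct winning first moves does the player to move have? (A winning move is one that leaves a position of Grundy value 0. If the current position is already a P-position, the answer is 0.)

2

Pile A, S = {4, 5, 6, 7, 8}:
G(0) = 0
G(1) = mex{} = 0
G(2) = mex{} = 0
G(3) = mex{} = 0
G(4) = mex{0} = 1
G(5) = mex{0,0} = 1
G(6) = mex{0,0,0} = 1
G(7) = mex{0,0,0,0} = 1
G(8) = mex{1,0,0,0,0} = 2
G(9) = mex{1,1,0,0,0} = 2
G(10) = mex{1,1,1,0,0} = 2
G(11) = mex{1,1,1,1,0} = 2
G(12) = mex{2,1,1,1,1} = 0
G_A(12) = 0.
Pile B, S = {1, 3, 4, 6, 9}:
G(0) = 0
G(1) = mex{0} = 1
G(2) = mex{1} = 0
G(3) = mex{0,0} = 1
G(4) = mex{1,1,0} = 2
G(5) = mex{2,0,1} = 3
G(6) = mex{3,1,0,0} = 2
G(7) = mex{2,2,1,1} = 0
G(8) = mex{0,3,2,0} = 1
G(9) = mex{1,2,3,1,0} = 4
G(10) = mex{4,0,2,2,1} = 3
G(11) = mex{3,1,0,3,0} = 2
G(12) = mex{2,4,1,2,1} = 0
G(13) = mex{0,3,4,0,2} = 1
G(14) = mex{1,2,3,1,3} = 0
G(15) = mex{0,0,2,4,2} = 1
G_B(15) = 1.
Pile C, S = {1, 5, 6, 7}:
n :  0  1  2  3  4  5  6  7  8  9 10 11 12 13 14 15 16 17 18 19
G :  0  1  0  1  0  1  2  3  2  3  2  3  0  1  0  1  0  1  2  3
G_C(19) = 3.
Combined Grundy value = 0 ⊕ 1 ⊕ 3 = 2.
A winning move leaves total XOR = 0, i.e. changes one component's Grundy value g to g ⊕ X where X is the current total.
Pile A: need g' = 0⊕2 = 2. Options: 12−4→G=2, 12−5→G=1, 12−6→G=1, 12−7→G=1, 12−8→G=1. Hits: 1.
Pile B: need g' = 1⊕2 = 3. Options: 15−1→G=0, 15−3→G=0, 15−4→G=2, 15−6→G=4, 15−9→G=2. Hits: 0.
Pile C: need g' = 3⊕2 = 1. Options: 19−1→G=2, 19−5→G=0, 19−6→G=1, 19−7→G=0. Hits: 1.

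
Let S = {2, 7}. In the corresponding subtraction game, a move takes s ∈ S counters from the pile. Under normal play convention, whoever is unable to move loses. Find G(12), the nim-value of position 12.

n :  0  1  2  3  4  5  6  7  8  9 10 11 12
G :  0  0  1  1  0  0  1  1  2  0  0  1  1

1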